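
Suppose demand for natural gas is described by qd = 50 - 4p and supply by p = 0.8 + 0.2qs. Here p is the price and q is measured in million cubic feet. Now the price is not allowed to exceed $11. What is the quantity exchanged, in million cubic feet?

26

Rearranging supply gives qs = 5p - 4. Without the control the market clears where 50 - 4p = 5p - 4, i.e. p* = 6 and q* = 26.
The ceiling of 11 is above the equilibrium price 6, so it is not binding; the market clears at p* = 6, q* = 26.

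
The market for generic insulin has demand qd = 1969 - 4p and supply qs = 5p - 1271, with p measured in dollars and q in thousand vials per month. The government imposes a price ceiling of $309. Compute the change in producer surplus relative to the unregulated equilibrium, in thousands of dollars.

-20476.5

Equilibrium: 1969 - 4p = 5p - 1271, so 3240 = 9p and p* = 360, q* = 529.
The ceiling of 309 is below the equilibrium price 360, so it binds.
At p = 309: qd = 1969 - 4·309 = 733 and qs = 5·309 - 1271 = 274.
Producer surplus without the control is ½ · (360 - 254.2) · 529 = 27984.1.
With the ceiling, producers sell 274 units at 309, so PS = ½ · (309 - 254.2) · 274 = 7507.6.
Change in producer surplus = 7507.6 - 27984.1 = -20476.5.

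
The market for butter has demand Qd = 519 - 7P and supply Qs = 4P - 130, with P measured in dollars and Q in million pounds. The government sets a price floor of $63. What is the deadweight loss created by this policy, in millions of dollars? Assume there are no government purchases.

Setting quantity demanded equal to quantity supplied, 519 - 7P = 4P - 130, gives P* = 59 and Q* = 106.
Because the floor (63) lies above the market-clearing price, it is binding.
At P = 63: Qd = 519 - 7·63 = 78 and Qs = 4·63 - 130 = 122.
Quantity traded falls to 78. At Q = 78 the demand price is (519 - 78)/7 = 63 and the supply price is (130 + 78)/4 = 52.
Deadweight loss = ½ · (63 - 52) · (106 - 78) = ½ · 11 · 28 = 154.

154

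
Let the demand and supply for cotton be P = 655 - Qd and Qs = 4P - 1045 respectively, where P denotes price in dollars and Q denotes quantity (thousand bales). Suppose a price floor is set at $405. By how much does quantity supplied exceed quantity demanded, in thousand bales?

325

Rearranging demand gives Qd = 655 - P. In a free market, 655 - P = 4P - 1045 gives the equilibrium P* = 340, Q* = 315.
Because the floor (405) lies above the market-clearing price, it is binding.
At P = 405: Qd = 655 - 405 = 250 and Qs = 4·405 - 1045 = 575.
Surplus = Qs - Qd = 575 - 250 = 325.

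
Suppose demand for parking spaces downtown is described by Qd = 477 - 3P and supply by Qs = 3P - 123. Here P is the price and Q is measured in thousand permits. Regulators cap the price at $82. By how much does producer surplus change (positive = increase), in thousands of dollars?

-2700

Without the control the market clears where 477 - 3P = 3P - 123, i.e. P* = 100 and Q* = 177.
The ceiling of 82 is below the equilibrium price 100, so it binds.
At P = 82: Qd = 477 - 3·82 = 231 and Qs = 3·82 - 123 = 123.
Producer surplus without the control is ½ · (100 - 41) · 177 = 5221.5.
With the ceiling, producers sell 123 units at 82, so PS = ½ · (82 - 41) · 123 = 2521.5.
Change in producer surplus = 2521.5 - 5221.5 = -2700.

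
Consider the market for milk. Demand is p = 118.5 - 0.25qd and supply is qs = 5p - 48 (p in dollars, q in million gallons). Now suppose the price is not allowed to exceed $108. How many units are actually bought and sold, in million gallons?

Rearranging demand gives qd = 474 - 4p. Equilibrium: 474 - 4p = 5p - 48, so 522 = 9p and p* = 58, q* = 242.
The ceiling of 108 is above the equilibrium price 58, so it is not binding; the market clears at p* = 58, q* = 242.

242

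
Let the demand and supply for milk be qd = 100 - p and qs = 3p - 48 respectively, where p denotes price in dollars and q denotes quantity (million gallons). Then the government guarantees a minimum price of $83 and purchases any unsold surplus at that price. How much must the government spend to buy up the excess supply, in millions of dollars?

In a free market, 100 - p = 3p - 48 gives the equilibrium p* = 37, q* = 63.
The floor of 83 is above the equilibrium price 37, so it binds.
At p = 83: qd = 100 - 83 = 17 and qs = 3·83 - 48 = 201.
Surplus = qs - qd = 184.
Government expenditure = surplus × support price = 184 × 83 = 15272.

15272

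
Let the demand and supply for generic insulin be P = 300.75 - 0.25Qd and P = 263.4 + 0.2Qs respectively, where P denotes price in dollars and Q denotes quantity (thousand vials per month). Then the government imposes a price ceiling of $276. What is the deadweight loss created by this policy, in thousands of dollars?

90

Rearranging demand gives Qd = 1203 - 4P; rearranging supply gives Qs = 5P - 1317. Without the control the market clears where 1203 - 4P = 5P - 1317, i.e. P* = 280 and Q* = 83.
Because the ceiling (276) lies below the market-clearing price, it is binding.
At P = 276: Qd = 1203 - 4·276 = 99 and Qs = 5·276 - 1317 = 63.
Quantity traded falls to 63. At Q = 63 the demand price is (1203 - 63)/4 = 285 and the supply price is (1317 + 63)/5 = 276.
Deadweight loss = ½ · (285 - 276) · (83 - 63) = ½ · 9 · 20 = 90.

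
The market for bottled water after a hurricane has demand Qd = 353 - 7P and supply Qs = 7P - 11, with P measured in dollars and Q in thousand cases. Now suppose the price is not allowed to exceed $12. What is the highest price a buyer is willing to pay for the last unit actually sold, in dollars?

40

Setting quantity demanded equal to quantity supplied, 353 - 7P = 7P - 11, gives P* = 26 and Q* = 171.
The ceiling of 12 is below the equilibrium price 26, so it binds.
At P = 12: Qd = 353 - 7·12 = 269 and Qs = 7·12 - 11 = 73.
Only 73 units reach the market. On the demand curve, the marginal buyer's willingness to pay at Q = 73 is (353 - 73)/7 = 40.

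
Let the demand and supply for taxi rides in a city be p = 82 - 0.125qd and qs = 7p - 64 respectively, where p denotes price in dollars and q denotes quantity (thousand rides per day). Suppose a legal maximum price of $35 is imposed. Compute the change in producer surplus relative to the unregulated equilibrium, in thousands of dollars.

Rearranging demand gives qd = 656 - 8p. Setting quantity demanded equal to quantity supplied, 656 - 8p = 7p - 64, gives p* = 48 and q* = 272.
Since 35 < 48, the ceiling is binding.
At p = 35: qd = 656 - 8·35 = 376 and qs = 7·35 - 64 = 181.
Producer surplus without the control is ½ · (48 - 64/7) · 272 = 36992/7.
With the ceiling, producers sell 181 units at 35, so PS = ½ · (35 - 64/7) · 181 = 32761/14.
Change in producer surplus = 32761/14 - 36992/7 = -2944.5.

-2944.5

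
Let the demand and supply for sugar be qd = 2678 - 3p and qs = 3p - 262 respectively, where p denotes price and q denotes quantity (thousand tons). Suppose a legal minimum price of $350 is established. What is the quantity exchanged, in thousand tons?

1208

Setting quantity demanded equal to quantity supplied, 2678 - 3p = 3p - 262, gives p* = 490 and q* = 1208.
The floor of 350 is below the equilibrium price 490, so it is not binding; the market clears at p* = 490, q* = 1208.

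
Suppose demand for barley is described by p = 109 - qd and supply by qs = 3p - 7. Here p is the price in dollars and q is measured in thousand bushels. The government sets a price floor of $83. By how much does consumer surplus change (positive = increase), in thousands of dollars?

Rearranging demand gives qd = 109 - p. In a free market, 109 - p = 3p - 7 gives the equilibrium p* = 29, q* = 80.
The floor of 83 is above the equilibrium price 29, so it binds.
At p = 83: qd = 109 - 83 = 26 and qs = 3·83 - 7 = 242.
Consumer surplus without the control is ½ · (109 - 29) · 80 = 3200.
With the floor, consumers buy 26 units at 83, so CS = ½ · (109 - 83) · 26 = 338.
Change in consumer surplus = 338 - 3200 = -2862.

-2862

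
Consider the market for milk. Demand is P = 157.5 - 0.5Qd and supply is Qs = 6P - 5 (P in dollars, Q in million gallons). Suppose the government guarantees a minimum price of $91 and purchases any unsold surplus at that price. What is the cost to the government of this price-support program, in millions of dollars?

Rearranging demand gives Qd = 315 - 2P. Setting quantity demanded equal to quantity supplied, 315 - 2P = 6P - 5, gives P* = 40 and Q* = 235.
Since 91 > 40, the floor is binding.
At P = 91: Qd = 315 - 2·91 = 133 and Qs = 6·91 - 5 = 541.
Surplus = Qs - Qd = 408.
Government expenditure = surplus × support price = 408 × 91 = 37128.

37128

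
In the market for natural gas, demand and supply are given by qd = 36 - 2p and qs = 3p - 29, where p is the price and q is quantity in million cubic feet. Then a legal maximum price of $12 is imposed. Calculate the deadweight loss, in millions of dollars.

3.75

Setting quantity demanded equal to quantity supplied, 36 - 2p = 3p - 29, gives p* = 13 and q* = 10.
Since 12 < 13, the ceiling is binding.
At p = 12: qd = 36 - 2·12 = 12 and qs = 3·12 - 29 = 7.
Quantity traded falls to 7. At q = 7 the demand price is (36 - 7)/2 = 14.5 and the supply price is (29 + 7)/3 = 12.
Deadweight loss = ½ · (14.5 - 12) · (10 - 7) = ½ · 2.5 · 3 = 3.75.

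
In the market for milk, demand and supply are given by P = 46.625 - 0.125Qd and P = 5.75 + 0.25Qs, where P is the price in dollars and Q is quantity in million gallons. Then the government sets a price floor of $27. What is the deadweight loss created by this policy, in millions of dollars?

0

Rearranging demand gives Qd = 373 - 8P; rearranging supply gives Qs = 4P - 23. Equilibrium: 373 - 8P = 4P - 23, so 396 = 12P and P* = 33, Q* = 109.
The floor of 27 is below the equilibrium price 33, so it is not binding; the market clears at P* = 33, Q* = 109.
Since the control does not bind, no trades are prevented and deadweight loss is zero.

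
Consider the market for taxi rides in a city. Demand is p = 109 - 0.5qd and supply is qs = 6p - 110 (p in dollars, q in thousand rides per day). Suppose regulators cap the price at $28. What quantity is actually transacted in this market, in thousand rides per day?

58

Rearranging demand gives qd = 218 - 2p. Setting quantity demanded equal to quantity supplied, 218 - 2p = 6p - 110, gives p* = 41 and q* = 136.
Because the ceiling (28) lies below the market-clearing price, it is binding.
At p = 28: qd = 218 - 2·28 = 162 and qs = 6·28 - 110 = 58.
The quantity actually transacted is the short side, supply: 58.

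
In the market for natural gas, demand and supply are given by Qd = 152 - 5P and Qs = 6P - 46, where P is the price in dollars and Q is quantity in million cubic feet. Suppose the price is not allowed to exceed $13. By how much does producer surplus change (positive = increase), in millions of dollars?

Equilibrium: 152 - 5P = 6P - 46, so 198 = 11P and P* = 18, Q* = 62.
Because the ceiling (13) lies below the market-clearing price, it is binding.
At P = 13: Qd = 152 - 5·13 = 87 and Qs = 6·13 - 46 = 32.
Producer surplus without the control is ½ · (18 - 23/3) · 62 = 961/3.
With the ceiling, producers sell 32 units at 13, so PS = ½ · (13 - 23/3) · 32 = 256/3.
Change in producer surplus = 256/3 - 961/3 = -235.

-235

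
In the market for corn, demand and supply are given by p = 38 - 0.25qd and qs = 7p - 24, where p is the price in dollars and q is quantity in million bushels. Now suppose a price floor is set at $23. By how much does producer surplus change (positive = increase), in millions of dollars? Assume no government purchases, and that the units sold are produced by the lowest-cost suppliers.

Rearranging demand gives qd = 152 - 4p. Setting quantity demanded equal to quantity supplied, 152 - 4p = 7p - 24, gives p* = 16 and q* = 88.
Since 23 > 16, the floor is binding.
At p = 23: qd = 152 - 4·23 = 60 and qs = 7·23 - 24 = 137.
Producer surplus without the control is ½ · (16 - 24/7) · 88 = 3872/7.
With the floor, 60 units are sold at 23. The supply price at q = 60 is 12, so PS = ½ · [(23 - 24/7) + (23 - 12)] · 60 = 6420/7.
Change in producer surplus = 6420/7 - 3872/7 = 364.

364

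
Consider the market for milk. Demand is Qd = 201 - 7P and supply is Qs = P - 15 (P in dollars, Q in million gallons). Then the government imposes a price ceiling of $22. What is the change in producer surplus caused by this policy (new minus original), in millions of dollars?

Equilibrium: 201 - 7P = P - 15, so 216 = 8P and P* = 27, Q* = 12.
Because the ceiling (22) lies below the market-clearing price, it is binding.
At P = 22: Qd = 201 - 7·22 = 47 and Qs = 22 - 15 = 7.
Producer surplus without the control is ½ · (27 - 15) · 12 = 72.
With the ceiling, producers sell 7 units at 22, so PS = ½ · (22 - 15) · 7 = 24.5.
Change in producer surplus = 24.5 - 72 = -47.5.

-47.5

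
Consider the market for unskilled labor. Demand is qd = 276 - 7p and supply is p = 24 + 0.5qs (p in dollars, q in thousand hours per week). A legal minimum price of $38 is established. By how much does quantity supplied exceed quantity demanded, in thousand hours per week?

18

Rearranging supply gives qs = 2p - 48. Setting quantity demanded equal to quantity supplied, 276 - 7p = 2p - 48, gives p* = 36 and q* = 24.
The floor of 38 is above the equilibrium price 36, so it binds.
At p = 38: qd = 276 - 7·38 = 10 and qs = 2·38 - 48 = 28.
Surplus = qs - qd = 28 - 10 = 18.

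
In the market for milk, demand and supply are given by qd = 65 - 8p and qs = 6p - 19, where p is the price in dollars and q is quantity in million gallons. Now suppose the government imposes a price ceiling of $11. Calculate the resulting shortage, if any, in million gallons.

0

Without the control the market clears where 65 - 8p = 6p - 19, i.e. p* = 6 and q* = 17.
The ceiling of 11 is above the equilibrium price 6, so it is not binding; the market clears at p* = 6, q* = 17.
Since the control does not bind, there is no shortage.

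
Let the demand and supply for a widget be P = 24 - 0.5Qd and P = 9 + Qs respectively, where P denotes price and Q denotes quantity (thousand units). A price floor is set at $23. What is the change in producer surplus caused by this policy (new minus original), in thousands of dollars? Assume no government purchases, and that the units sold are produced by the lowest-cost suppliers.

-24

Rearranging demand gives Qd = 48 - 2P; rearranging supply gives Qs = P - 9. Without the control the market clears where 48 - 2P = P - 9, i.e. P* = 19 and Q* = 10.
The floor of 23 is above the equilibrium price 19, so it binds.
At P = 23: Qd = 48 - 2·23 = 2 and Qs = 23 - 9 = 14.
Producer surplus without the control is ½ · (19 - 9) · 10 = 50.
With the floor, 2 units are sold at 23. The supply price at Q = 2 is 11, so PS = ½ · [(23 - 9) + (23 - 11)] · 2 = 26.
Change in producer surplus = 26 - 50 = -24.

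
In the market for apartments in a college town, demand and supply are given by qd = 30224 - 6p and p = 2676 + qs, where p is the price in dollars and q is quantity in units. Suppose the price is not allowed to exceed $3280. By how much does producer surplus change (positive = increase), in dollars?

-1865880

Rearranging supply gives qs = p - 2676. In a free market, 30224 - 6p = p - 2676 gives the equilibrium p* = 4700, q* = 2024.
The ceiling of 3280 is below the equilibrium price 4700, so it binds.
At p = 3280: qd = 30224 - 6·3280 = 10544 and qs = 3280 - 2676 = 604.
Producer surplus without the control is ½ · (4700 - 2676) · 2024 = 2048288.
With the ceiling, producers sell 604 units at 3280, so PS = ½ · (3280 - 2676) · 604 = 182408.
Change in producer surplus = 182408 - 2048288 = -1865880.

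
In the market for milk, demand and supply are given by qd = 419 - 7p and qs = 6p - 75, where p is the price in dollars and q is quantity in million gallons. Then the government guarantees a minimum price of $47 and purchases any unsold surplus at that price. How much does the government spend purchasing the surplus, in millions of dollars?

Without the control the market clears where 419 - 7p = 6p - 75, i.e. p* = 38 and q* = 153.
Because the floor (47) lies above the market-clearing price, it is binding.
At p = 47: qd = 419 - 7·47 = 90 and qs = 6·47 - 75 = 207.
Surplus = qs - qd = 117.
Government expenditure = surplus × support price = 117 × 47 = 5499.

5499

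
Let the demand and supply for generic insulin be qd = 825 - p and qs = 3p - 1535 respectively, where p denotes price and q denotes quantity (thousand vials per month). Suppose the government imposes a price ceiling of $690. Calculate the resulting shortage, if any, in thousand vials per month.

0

In a free market, 825 - p = 3p - 1535 gives the equilibrium p* = 590, q* = 235.
Since 690 is above p* = 590, the ceiling does not bind and the free-market outcome prevails.
Since the control does not bind, there is no shortage.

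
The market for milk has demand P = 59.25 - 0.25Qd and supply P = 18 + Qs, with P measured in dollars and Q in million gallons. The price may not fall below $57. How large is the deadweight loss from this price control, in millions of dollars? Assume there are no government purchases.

360

Rearranging demand gives Qd = 237 - 4P; rearranging supply gives Qs = P - 18. Equilibrium: 237 - 4P = P - 18, so 255 = 5P and P* = 51, Q* = 33.
The floor of 57 is above the equilibrium price 51, so it binds.
At P = 57: Qd = 237 - 4·57 = 9 and Qs = 57 - 18 = 39.
Quantity traded falls to 9. At Q = 9 the demand price is (237 - 9)/4 = 57 and the supply price is 18 + 9 = 27.
Deadweight loss = ½ · (57 - 27) · (33 - 9) = ½ · 30 · 24 = 360.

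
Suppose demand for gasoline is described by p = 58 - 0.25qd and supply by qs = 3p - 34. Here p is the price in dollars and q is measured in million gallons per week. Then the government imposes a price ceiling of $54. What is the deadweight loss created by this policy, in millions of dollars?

Rearranging demand gives qd = 232 - 4p. Equilibrium: 232 - 4p = 3p - 34, so 266 = 7p and p* = 38, q* = 80.
Since 54 is above p* = 38, the ceiling does not bind and the free-market outcome prevails.
Since the control does not bind, no trades are prevented and deadweight loss is zero.

0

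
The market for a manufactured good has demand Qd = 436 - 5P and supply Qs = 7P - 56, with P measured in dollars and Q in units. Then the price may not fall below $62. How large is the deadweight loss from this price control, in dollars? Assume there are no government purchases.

1890

Equilibrium: 436 - 5P = 7P - 56, so 492 = 12P and P* = 41, Q* = 231.
Because the floor (62) lies above the market-clearing price, it is binding.
At P = 62: Qd = 436 - 5·62 = 126 and Qs = 7·62 - 56 = 378.
Quantity traded falls to 126. At Q = 126 the demand price is (436 - 126)/5 = 62 and the supply price is (56 + 126)/7 = 26.
Deadweight loss = ½ · (62 - 26) · (231 - 126) = ½ · 36 · 105 = 1890.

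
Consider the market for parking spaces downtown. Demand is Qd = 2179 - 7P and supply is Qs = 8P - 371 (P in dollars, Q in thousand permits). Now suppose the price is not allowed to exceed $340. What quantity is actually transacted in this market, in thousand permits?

989

Setting quantity demanded equal to quantity supplied, 2179 - 7P = 8P - 371, gives P* = 170 and Q* = 989.
Since 340 is above P* = 170, the ceiling does not bind and the free-market outcome prevails.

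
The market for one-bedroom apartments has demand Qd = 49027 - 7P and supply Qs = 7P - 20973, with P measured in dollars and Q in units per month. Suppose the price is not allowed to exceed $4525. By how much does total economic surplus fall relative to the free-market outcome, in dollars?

Equilibrium: 49027 - 7P = 7P - 20973, so 70000 = 14P and P* = 5000, Q* = 14027.
Since 4525 < 5000, the ceiling is binding.
At P = 4525: Qd = 49027 - 7·4525 = 17352 and Qs = 7·4525 - 20973 = 10702.
Quantity traded falls to 10702. At Q = 10702 the demand price is (49027 - 10702)/7 = 5475 and the supply price is (20973 + 10702)/7 = 4525.
Deadweight loss = ½ · (5475 - 4525) · (14027 - 10702) = ½ · 950 · 3325 = 1579375.

1579375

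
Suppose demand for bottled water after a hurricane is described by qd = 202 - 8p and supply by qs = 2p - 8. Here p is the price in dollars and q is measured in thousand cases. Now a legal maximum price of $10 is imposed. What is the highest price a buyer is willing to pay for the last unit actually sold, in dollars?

23.75

Without the control the market clears where 202 - 8p = 2p - 8, i.e. p* = 21 and q* = 34.
Since 10 < 21, the ceiling is binding.
At p = 10: qd = 202 - 8·10 = 122 and qs = 2·10 - 8 = 12.
Only 12 units reach the market. On the demand curve, the marginal buyer's willingness to pay at q = 12 is (202 - 12)/8 = 23.75.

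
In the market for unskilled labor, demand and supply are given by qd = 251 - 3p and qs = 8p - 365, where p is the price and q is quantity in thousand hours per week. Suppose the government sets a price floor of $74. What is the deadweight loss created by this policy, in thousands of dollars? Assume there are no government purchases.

Without the control the market clears where 251 - 3p = 8p - 365, i.e. p* = 56 and q* = 83.
Because the floor (74) lies above the market-clearing price, it is binding.
At p = 74: qd = 251 - 3·74 = 29 and qs = 8·74 - 365 = 227.
Quantity traded falls to 29. At q = 29 the demand price is (251 - 29)/3 = 74 and the supply price is (365 + 29)/8 = 49.25.
Deadweight loss = ½ · (74 - 49.25) · (83 - 29) = ½ · 24.75 · 54 = 668.25.

668.25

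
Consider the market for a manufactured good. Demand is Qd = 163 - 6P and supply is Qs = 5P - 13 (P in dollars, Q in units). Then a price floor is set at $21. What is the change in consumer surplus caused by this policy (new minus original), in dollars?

-260

Equilibrium: 163 - 6P = 5P - 13, so 176 = 11P and P* = 16, Q* = 67.
The floor of 21 is above the equilibrium price 16, so it binds.
At P = 21: Qd = 163 - 6·21 = 37 and Qs = 5·21 - 13 = 92.
Consumer surplus without the control is ½ · (163/6 - 16) · 67 = 4489/12.
With the floor, consumers buy 37 units at 21, so CS = ½ · (163/6 - 21) · 37 = 1369/12.
Change in consumer surplus = 1369/12 - 4489/12 = -260.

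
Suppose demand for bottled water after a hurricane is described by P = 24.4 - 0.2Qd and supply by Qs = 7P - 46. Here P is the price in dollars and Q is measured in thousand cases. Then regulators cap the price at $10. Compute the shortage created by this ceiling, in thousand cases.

Rearranging demand gives Qd = 122 - 5P. Equilibrium: 122 - 5P = 7P - 46, so 168 = 12P and P* = 14, Q* = 52.
Because the ceiling (10) lies below the market-clearing price, it is binding.
At P = 10: Qd = 122 - 5·10 = 72 and Qs = 7·10 - 46 = 24.
Shortage = Qd - Qs = 72 - 24 = 48.

48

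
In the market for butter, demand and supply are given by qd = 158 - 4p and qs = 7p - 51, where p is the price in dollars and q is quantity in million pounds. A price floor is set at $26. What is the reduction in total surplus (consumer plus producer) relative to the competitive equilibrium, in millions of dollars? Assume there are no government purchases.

Equilibrium: 158 - 4p = 7p - 51, so 209 = 11p and p* = 19, q* = 82.
The floor of 26 is above the equilibrium price 19, so it binds.
At p = 26: qd = 158 - 4·26 = 54 and qs = 7·26 - 51 = 131.
Quantity traded falls to 54. At q = 54 the demand price is (158 - 54)/4 = 26 and the supply price is (51 + 54)/7 = 15.
Deadweight loss = ½ · (26 - 15) · (82 - 54) = ½ · 11 · 28 = 154.

154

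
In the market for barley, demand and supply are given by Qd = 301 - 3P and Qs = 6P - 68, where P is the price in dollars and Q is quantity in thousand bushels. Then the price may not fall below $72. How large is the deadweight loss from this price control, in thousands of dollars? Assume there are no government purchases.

2162.25

Setting quantity demanded equal to quantity supplied, 301 - 3P = 6P - 68, gives P* = 41 and Q* = 178.
The floor of 72 is above the equilibrium price 41, so it binds.
At P = 72: Qd = 301 - 3·72 = 85 and Qs = 6·72 - 68 = 364.
Quantity traded falls to 85. At Q = 85 the demand price is (301 - 85)/3 = 72 and the supply price is (68 + 85)/6 = 25.5.
Deadweight loss = ½ · (72 - 25.5) · (178 - 85) = ½ · 46.5 · 93 = 2162.25.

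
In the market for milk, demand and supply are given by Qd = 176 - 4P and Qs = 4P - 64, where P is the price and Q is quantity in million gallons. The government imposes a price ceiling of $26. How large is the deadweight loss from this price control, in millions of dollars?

64

In a free market, 176 - 4P = 4P - 64 gives the equilibrium P* = 30, Q* = 56.
The ceiling of 26 is below the equilibrium price 30, so it binds.
At P = 26: Qd = 176 - 4·26 = 72 and Qs = 4·26 - 64 = 40.
Quantity traded falls to 40. At Q = 40 the demand price is (176 - 40)/4 = 34 and the supply price is (64 + 40)/4 = 26.
Deadweight loss = ½ · (34 - 26) · (56 - 40) = ½ · 8 · 16 = 64.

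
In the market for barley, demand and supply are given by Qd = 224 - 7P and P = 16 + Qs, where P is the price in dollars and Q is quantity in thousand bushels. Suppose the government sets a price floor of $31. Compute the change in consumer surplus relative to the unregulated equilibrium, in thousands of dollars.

-10.5

Rearranging supply gives Qs = P - 16. Equilibrium: 224 - 7P = P - 16, so 240 = 8P and P* = 30, Q* = 14.
Because the floor (31) lies above the market-clearing price, it is binding.
At P = 31: Qd = 224 - 7·31 = 7 and Qs = 31 - 16 = 15.
Consumer surplus without the control is ½ · (32 - 30) · 14 = 14.
With the floor, consumers buy 7 units at 31, so CS = ½ · (32 - 31) · 7 = 3.5.
Change in consumer surplus = 3.5 - 14 = -10.5.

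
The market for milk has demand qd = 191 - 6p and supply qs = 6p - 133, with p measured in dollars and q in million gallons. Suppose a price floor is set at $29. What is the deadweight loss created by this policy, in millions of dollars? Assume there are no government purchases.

24

Setting quantity demanded equal to quantity supplied, 191 - 6p = 6p - 133, gives p* = 27 and q* = 29.
Because the floor (29) lies above the market-clearing price, it is binding.
At p = 29: qd = 191 - 6·29 = 17 and qs = 6·29 - 133 = 41.
Quantity traded falls to 17. At q = 17 the demand price is (191 - 17)/6 = 29 and the supply price is (133 + 17)/6 = 25.
Deadweight loss = ½ · (29 - 25) · (29 - 17) = ½ · 4 · 12 = 24.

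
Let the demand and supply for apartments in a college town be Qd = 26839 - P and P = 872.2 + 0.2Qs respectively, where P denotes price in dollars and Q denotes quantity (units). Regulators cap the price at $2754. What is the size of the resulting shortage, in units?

14676

Rearranging supply gives Qs = 5P - 4361. Equilibrium: 26839 - P = 5P - 4361, so 31200 = 6P and P* = 5200, Q* = 21639.
Because the ceiling (2754) lies below the market-clearing price, it is binding.
At P = 2754: Qd = 26839 - 2754 = 24085 and Qs = 5·2754 - 4361 = 9409.
Shortage = Qd - Qs = 24085 - 9409 = 14676.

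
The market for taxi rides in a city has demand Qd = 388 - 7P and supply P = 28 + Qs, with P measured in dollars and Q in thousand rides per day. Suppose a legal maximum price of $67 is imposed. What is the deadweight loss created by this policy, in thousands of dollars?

Rearranging supply gives Qs = P - 28. In a free market, 388 - 7P = P - 28 gives the equilibrium P* = 52, Q* = 24.
Since 67 is above P* = 52, the ceiling does not bind and the free-market outcome prevails.
Since the control does not bind, no trades are prevented and deadweight loss is zero.

0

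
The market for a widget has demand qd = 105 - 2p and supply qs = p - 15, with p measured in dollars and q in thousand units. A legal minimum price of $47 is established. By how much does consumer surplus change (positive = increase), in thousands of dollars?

Without the control the market clears where 105 - 2p = p - 15, i.e. p* = 40 and q* = 25.
Because the floor (47) lies above the market-clearing price, it is binding.
At p = 47: qd = 105 - 2·47 = 11 and qs = 47 - 15 = 32.
Consumer surplus without the control is ½ · (52.5 - 40) · 25 = 156.25.
With the floor, consumers buy 11 units at 47, so CS = ½ · (52.5 - 47) · 11 = 30.25.
Change in consumer surplus = 30.25 - 156.25 = -126.

-126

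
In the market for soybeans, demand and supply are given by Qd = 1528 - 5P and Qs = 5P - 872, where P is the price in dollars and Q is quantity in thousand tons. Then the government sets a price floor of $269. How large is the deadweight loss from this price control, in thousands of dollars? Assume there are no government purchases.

4205

In a free market, 1528 - 5P = 5P - 872 gives the equilibrium P* = 240, Q* = 328.
The floor of 269 is above the equilibrium price 240, so it binds.
At P = 269: Qd = 1528 - 5·269 = 183 and Qs = 5·269 - 872 = 473.
Quantity traded falls to 183. At Q = 183 the demand price is (1528 - 183)/5 = 269 and the supply price is (872 + 183)/5 = 211.
Deadweight loss = ½ · (269 - 211) · (328 - 183) = ½ · 58 · 145 = 4205.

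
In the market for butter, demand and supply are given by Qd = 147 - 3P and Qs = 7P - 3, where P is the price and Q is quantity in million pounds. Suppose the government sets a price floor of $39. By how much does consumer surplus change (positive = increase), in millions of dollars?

-1584

Equilibrium: 147 - 3P = 7P - 3, so 150 = 10P and P* = 15, Q* = 102.
Since 39 > 15, the floor is binding.
At P = 39: Qd = 147 - 3·39 = 30 and Qs = 7·39 - 3 = 270.
Consumer surplus without the control is ½ · (49 - 15) · 102 = 1734.
With the floor, consumers buy 30 units at 39, so CS = ½ · (49 - 39) · 30 = 150.
Change in consumer surplus = 150 - 1734 = -1584.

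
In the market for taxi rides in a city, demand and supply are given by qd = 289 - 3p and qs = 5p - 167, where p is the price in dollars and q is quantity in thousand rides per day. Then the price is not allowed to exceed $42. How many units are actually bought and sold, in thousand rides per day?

43

Setting quantity demanded equal to quantity supplied, 289 - 3p = 5p - 167, gives p* = 57 and q* = 118.
The ceiling of 42 is below the equilibrium price 57, so it binds.
At p = 42: qd = 289 - 3·42 = 163 and qs = 5·42 - 167 = 43.
The quantity actually transacted is the short side, supply: 43.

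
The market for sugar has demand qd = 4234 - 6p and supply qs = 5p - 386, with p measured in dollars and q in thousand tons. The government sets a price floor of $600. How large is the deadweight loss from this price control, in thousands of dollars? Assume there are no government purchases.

In a free market, 4234 - 6p = 5p - 386 gives the equilibrium p* = 420, q* = 1714.
Because the floor (600) lies above the market-clearing price, it is binding.
At p = 600: qd = 4234 - 6·600 = 634 and qs = 5·600 - 386 = 2614.
Quantity traded falls to 634. At q = 634 the demand price is (4234 - 634)/6 = 600 and the supply price is (386 + 634)/5 = 204.
Deadweight loss = ½ · (600 - 204) · (1714 - 634) = ½ · 396 · 1080 = 213840.

213840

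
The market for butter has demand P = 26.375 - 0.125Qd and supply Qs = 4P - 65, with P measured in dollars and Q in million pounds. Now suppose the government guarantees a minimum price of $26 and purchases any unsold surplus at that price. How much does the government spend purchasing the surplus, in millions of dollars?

936

Rearranging demand gives Qd = 211 - 8P. Equilibrium: 211 - 8P = 4P - 65, so 276 = 12P and P* = 23, Q* = 27.
Because the floor (26) lies above the market-clearing price, it is binding.
At P = 26: Qd = 211 - 8·26 = 3 and Qs = 4·26 - 65 = 39.
Surplus = Qs - Qd = 36.
Government expenditure = surplus × support price = 36 × 26 = 936.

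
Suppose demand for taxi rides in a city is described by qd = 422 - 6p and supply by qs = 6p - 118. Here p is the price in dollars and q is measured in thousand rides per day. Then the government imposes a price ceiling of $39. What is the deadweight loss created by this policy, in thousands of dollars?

216

Setting quantity demanded equal to quantity supplied, 422 - 6p = 6p - 118, gives p* = 45 and q* = 152.
Because the ceiling (39) lies below the market-clearing price, it is binding.
At p = 39: qd = 422 - 6·39 = 188 and qs = 6·39 - 118 = 116.
Quantity traded falls to 116. At q = 116 the demand price is (422 - 116)/6 = 51 and the supply price is (118 + 116)/6 = 39.
Deadweight loss = ½ · (51 - 39) · (152 - 116) = ½ · 12 · 36 = 216.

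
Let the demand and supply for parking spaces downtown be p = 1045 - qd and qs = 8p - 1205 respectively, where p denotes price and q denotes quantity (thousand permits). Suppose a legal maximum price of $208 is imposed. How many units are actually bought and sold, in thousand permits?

Rearranging demand gives qd = 1045 - p. In a free market, 1045 - p = 8p - 1205 gives the equilibrium p* = 250, q* = 795.
The ceiling of 208 is below the equilibrium price 250, so it binds.
At p = 208: qd = 1045 - 208 = 837 and qs = 8·208 - 1205 = 459.
The quantity actually transacted is the short side, supply: 459.

459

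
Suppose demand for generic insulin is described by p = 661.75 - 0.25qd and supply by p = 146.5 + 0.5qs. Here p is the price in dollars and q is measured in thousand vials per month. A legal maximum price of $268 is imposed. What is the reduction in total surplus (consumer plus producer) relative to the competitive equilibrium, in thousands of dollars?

73926

Rearranging demand gives qd = 2647 - 4p; rearranging supply gives qs = 2p - 293. Equilibrium: 2647 - 4p = 2p - 293, so 2940 = 6p and p* = 490, q* = 687.
Since 268 < 490, the ceiling is binding.
At p = 268: qd = 2647 - 4·268 = 1575 and qs = 2·268 - 293 = 243.
Quantity traded falls to 243. At q = 243 the demand price is (2647 - 243)/4 = 601 and the supply price is (293 + 243)/2 = 268.
Deadweight loss = ½ · (601 - 268) · (687 - 243) = ½ · 333 · 444 = 73926.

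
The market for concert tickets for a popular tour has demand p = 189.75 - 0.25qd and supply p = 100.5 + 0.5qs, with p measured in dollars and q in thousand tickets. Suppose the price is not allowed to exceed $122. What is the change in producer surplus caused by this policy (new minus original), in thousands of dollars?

Rearranging demand gives qd = 759 - 4p; rearranging supply gives qs = 2p - 201. In a free market, 759 - 4p = 2p - 201 gives the equilibrium p* = 160, q* = 119.
Since 122 < 160, the ceiling is binding.
At p = 122: qd = 759 - 4·122 = 271 and qs = 2·122 - 201 = 43.
Producer surplus without the control is ½ · (160 - 100.5) · 119 = 3540.25.
With the ceiling, producers sell 43 units at 122, so PS = ½ · (122 - 100.5) · 43 = 462.25.
Change in producer surplus = 462.25 - 3540.25 = -3078.

-3078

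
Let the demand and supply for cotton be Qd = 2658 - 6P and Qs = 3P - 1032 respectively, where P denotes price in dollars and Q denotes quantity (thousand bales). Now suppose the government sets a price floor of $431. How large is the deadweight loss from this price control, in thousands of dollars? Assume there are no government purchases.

Equilibrium: 2658 - 6P = 3P - 1032, so 3690 = 9P and P* = 410, Q* = 198.
Since 431 > 410, the floor is binding.
At P = 431: Qd = 2658 - 6·431 = 72 and Qs = 3·431 - 1032 = 261.
Quantity traded falls to 72. At Q = 72 the demand price is (2658 - 72)/6 = 431 and the supply price is (1032 + 72)/3 = 368.
Deadweight loss = ½ · (431 - 368) · (198 - 72) = ½ · 63 · 126 = 3969.

3969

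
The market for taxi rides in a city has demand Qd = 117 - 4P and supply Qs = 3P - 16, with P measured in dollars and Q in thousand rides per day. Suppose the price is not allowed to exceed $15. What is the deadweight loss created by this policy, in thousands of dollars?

Equilibrium: 117 - 4P = 3P - 16, so 133 = 7P and P* = 19, Q* = 41.
The ceiling of 15 is below the equilibrium price 19, so it binds.
At P = 15: Qd = 117 - 4·15 = 57 and Qs = 3·15 - 16 = 29.
Quantity traded falls to 29. At Q = 29 the demand price is (117 - 29)/4 = 22 and the supply price is (16 + 29)/3 = 15.
Deadweight loss = ½ · (22 - 15) · (41 - 29) = ½ · 7 · 12 = 42.

42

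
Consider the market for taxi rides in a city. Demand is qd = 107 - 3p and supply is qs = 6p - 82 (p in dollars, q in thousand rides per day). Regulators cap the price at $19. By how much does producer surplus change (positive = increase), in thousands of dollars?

Without the control the market clears where 107 - 3p = 6p - 82, i.e. p* = 21 and q* = 44.
Since 19 < 21, the ceiling is binding.
At p = 19: qd = 107 - 3·19 = 50 and qs = 6·19 - 82 = 32.
Producer surplus without the control is ½ · (21 - 41/3) · 44 = 484/3.
With the ceiling, producers sell 32 units at 19, so PS = ½ · (19 - 41/3) · 32 = 256/3.
Change in producer surplus = 256/3 - 484/3 = -76.

-76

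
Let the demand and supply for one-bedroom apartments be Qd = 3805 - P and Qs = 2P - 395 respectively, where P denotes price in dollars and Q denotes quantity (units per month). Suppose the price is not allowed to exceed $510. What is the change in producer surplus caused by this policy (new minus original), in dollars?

Without the control the market clears where 3805 - P = 2P - 395, i.e. P* = 1400 and Q* = 2405.
The ceiling of 510 is below the equilibrium price 1400, so it binds.
At P = 510: Qd = 3805 - 510 = 3295 and Qs = 2·510 - 395 = 625.
Producer surplus without the control is ½ · (1400 - 197.5) · 2405 = 1446006.25.
With the ceiling, producers sell 625 units at 510, so PS = ½ · (510 - 197.5) · 625 = 97656.25.
Change in producer surplus = 97656.25 - 1446006.25 = -1348350.

-1348350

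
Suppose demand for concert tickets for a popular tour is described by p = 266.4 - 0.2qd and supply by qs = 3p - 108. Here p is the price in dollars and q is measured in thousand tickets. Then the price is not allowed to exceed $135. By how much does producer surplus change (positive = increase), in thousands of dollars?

Rearranging demand gives qd = 1332 - 5p. Without the control the market clears where 1332 - 5p = 3p - 108, i.e. p* = 180 and q* = 432.
Because the ceiling (135) lies below the market-clearing price, it is binding.
At p = 135: qd = 1332 - 5·135 = 657 and qs = 3·135 - 108 = 297.
Producer surplus without the control is ½ · (180 - 36) · 432 = 31104.
With the ceiling, producers sell 297 units at 135, so PS = ½ · (135 - 36) · 297 = 14701.5.
Change in producer surplus = 14701.5 - 31104 = -16402.5.

-16402.5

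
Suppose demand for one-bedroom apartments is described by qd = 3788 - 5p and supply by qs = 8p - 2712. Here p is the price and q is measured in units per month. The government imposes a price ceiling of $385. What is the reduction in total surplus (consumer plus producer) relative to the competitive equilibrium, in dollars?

In a free market, 3788 - 5p = 8p - 2712 gives the equilibrium p* = 500, q* = 1288.
The ceiling of 385 is below the equilibrium price 500, so it binds.
At p = 385: qd = 3788 - 5·385 = 1863 and qs = 8·385 - 2712 = 368.
Quantity traded falls to 368. At q = 368 the demand price is (3788 - 368)/5 = 684 and the supply price is (2712 + 368)/8 = 385.
Deadweight loss = ½ · (684 - 385) · (1288 - 368) = ½ · 299 · 920 = 137540.

137540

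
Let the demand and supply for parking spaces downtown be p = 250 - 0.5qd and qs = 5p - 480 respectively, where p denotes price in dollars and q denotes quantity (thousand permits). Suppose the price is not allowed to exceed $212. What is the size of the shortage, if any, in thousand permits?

0

Rearranging demand gives qd = 500 - 2p. Setting quantity demanded equal to quantity supplied, 500 - 2p = 5p - 480, gives p* = 140 and q* = 220.
The ceiling of 212 is above the equilibrium price 140, so it is not binding; the market clears at p* = 140, q* = 220.
Since the control does not bind, there is no shortage.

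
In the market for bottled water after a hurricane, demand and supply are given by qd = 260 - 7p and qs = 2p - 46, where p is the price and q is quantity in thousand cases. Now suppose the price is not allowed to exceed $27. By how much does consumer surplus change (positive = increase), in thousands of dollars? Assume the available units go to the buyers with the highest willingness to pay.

Without the control the market clears where 260 - 7p = 2p - 46, i.e. p* = 34 and q* = 22.
The ceiling of 27 is below the equilibrium price 34, so it binds.
At p = 27: qd = 260 - 7·27 = 71 and qs = 2·27 - 46 = 8.
Consumer surplus without the control is ½ · (260/7 - 34) · 22 = 242/7.
With the ceiling, 8 units are sold at 27 (assume they go to the highest-value buyers). The demand price at q = 8 is 36, so CS = ½ · [(260/7 - 27) + (36 - 27)] · 8 = 536/7.
Change in consumer surplus = 536/7 - 242/7 = 42.

42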